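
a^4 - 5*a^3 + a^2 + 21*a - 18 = (a - 3)^2*(a - 1)*(a + 2)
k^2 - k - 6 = (k - 3)*(k + 2)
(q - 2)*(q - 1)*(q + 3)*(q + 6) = q^4 + 6*q^3 - 7*q^2 - 36*q + 36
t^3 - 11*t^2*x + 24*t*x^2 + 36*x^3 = (t - 6*x)^2*(t + x)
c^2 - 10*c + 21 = (c - 7)*(c - 3)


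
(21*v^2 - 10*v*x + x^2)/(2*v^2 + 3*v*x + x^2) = (21*v^2 - 10*v*x + x^2)/(2*v^2 + 3*v*x + x^2)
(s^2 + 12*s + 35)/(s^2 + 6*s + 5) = (s + 7)/(s + 1)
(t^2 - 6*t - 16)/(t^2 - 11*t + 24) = (t + 2)/(t - 3)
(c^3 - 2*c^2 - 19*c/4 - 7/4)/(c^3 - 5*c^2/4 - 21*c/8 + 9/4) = 2*(4*c^3 - 8*c^2 - 19*c - 7)/(8*c^3 - 10*c^2 - 21*c + 18)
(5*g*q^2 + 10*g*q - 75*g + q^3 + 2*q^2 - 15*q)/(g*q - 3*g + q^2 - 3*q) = (5*g*q + 25*g + q^2 + 5*q)/(g + q)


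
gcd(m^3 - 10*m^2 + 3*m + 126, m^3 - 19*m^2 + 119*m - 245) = m - 7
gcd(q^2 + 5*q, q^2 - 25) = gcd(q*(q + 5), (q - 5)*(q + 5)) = q + 5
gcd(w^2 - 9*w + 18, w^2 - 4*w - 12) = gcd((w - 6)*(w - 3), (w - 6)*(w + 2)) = w - 6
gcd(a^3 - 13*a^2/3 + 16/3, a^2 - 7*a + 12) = a - 4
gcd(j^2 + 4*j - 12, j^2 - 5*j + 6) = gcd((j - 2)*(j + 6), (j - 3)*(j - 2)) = j - 2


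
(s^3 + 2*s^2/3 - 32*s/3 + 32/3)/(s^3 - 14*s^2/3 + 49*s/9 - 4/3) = 3*(s^2 + 2*s - 8)/(3*s^2 - 10*s + 3)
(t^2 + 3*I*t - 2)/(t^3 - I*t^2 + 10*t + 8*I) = 1/(t - 4*I)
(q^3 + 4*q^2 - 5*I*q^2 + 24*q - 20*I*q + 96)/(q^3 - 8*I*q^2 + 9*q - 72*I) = (q + 4)/(q - 3*I)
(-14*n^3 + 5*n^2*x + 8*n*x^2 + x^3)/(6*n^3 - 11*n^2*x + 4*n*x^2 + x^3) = (14*n^2 + 9*n*x + x^2)/(-6*n^2 + 5*n*x + x^2)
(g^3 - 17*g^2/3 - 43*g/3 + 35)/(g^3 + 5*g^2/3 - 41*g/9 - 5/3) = 3*(g - 7)/(3*g + 1)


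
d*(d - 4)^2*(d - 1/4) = d^4 - 33*d^3/4 + 18*d^2 - 4*d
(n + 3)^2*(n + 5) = n^3 + 11*n^2 + 39*n + 45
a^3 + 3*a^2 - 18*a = a*(a - 3)*(a + 6)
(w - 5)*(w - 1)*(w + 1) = w^3 - 5*w^2 - w + 5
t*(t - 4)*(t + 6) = t^3 + 2*t^2 - 24*t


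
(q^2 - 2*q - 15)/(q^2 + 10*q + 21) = (q - 5)/(q + 7)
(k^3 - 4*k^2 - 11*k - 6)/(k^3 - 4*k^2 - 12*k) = (k^2 + 2*k + 1)/(k*(k + 2))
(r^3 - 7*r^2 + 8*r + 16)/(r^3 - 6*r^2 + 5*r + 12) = (r - 4)/(r - 3)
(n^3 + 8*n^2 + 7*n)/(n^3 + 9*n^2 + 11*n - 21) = n*(n + 1)/(n^2 + 2*n - 3)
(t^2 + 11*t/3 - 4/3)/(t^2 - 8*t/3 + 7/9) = 3*(t + 4)/(3*t - 7)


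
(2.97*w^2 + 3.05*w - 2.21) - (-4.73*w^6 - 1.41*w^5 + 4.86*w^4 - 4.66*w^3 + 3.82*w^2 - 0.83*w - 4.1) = 4.73*w^6 + 1.41*w^5 - 4.86*w^4 + 4.66*w^3 - 0.85*w^2 + 3.88*w + 1.89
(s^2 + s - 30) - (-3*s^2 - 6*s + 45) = 4*s^2 + 7*s - 75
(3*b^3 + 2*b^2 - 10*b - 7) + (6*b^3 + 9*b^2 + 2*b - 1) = 9*b^3 + 11*b^2 - 8*b - 8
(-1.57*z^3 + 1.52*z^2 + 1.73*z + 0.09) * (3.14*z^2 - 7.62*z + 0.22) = -4.9298*z^5 + 16.7362*z^4 - 6.4956*z^3 - 12.5656*z^2 - 0.3052*z + 0.0198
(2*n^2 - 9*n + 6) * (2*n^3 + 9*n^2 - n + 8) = 4*n^5 - 71*n^3 + 79*n^2 - 78*n + 48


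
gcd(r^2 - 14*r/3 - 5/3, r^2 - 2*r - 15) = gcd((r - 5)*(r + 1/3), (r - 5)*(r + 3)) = r - 5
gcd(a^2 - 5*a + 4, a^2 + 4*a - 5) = a - 1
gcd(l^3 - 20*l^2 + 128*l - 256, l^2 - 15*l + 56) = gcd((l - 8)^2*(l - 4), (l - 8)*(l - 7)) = l - 8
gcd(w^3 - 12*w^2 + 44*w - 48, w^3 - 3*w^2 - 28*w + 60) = w^2 - 8*w + 12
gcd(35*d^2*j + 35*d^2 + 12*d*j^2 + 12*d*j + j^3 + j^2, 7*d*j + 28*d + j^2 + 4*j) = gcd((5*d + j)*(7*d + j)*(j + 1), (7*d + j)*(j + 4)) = 7*d + j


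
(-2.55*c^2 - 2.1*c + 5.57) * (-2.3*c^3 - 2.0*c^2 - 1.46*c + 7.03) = 5.865*c^5 + 9.93*c^4 - 4.888*c^3 - 26.0005*c^2 - 22.8952*c + 39.1571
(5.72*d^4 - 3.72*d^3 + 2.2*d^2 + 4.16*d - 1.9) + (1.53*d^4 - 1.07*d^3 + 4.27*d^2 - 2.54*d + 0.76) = 7.25*d^4 - 4.79*d^3 + 6.47*d^2 + 1.62*d - 1.14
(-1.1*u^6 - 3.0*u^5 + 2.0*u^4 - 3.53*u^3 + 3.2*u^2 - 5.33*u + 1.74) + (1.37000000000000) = -1.1*u^6 - 3.0*u^5 + 2.0*u^4 - 3.53*u^3 + 3.2*u^2 - 5.33*u + 3.11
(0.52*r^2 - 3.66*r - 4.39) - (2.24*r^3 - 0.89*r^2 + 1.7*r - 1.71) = -2.24*r^3 + 1.41*r^2 - 5.36*r - 2.68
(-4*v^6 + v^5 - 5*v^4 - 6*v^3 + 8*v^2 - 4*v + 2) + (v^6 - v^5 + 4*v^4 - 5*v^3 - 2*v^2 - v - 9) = -3*v^6 - v^4 - 11*v^3 + 6*v^2 - 5*v - 7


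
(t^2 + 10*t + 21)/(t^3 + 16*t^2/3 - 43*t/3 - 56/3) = 3*(t + 3)/(3*t^2 - 5*t - 8)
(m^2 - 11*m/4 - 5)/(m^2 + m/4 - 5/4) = (m - 4)/(m - 1)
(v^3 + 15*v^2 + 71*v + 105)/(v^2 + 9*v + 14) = (v^2 + 8*v + 15)/(v + 2)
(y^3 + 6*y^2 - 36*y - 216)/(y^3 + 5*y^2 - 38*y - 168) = (y^2 + 12*y + 36)/(y^2 + 11*y + 28)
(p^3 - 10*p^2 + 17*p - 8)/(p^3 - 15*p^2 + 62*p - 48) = (p - 1)/(p - 6)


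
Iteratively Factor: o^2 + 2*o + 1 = (o + 1)*(o + 1)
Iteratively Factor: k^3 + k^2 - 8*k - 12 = (k + 2)*(k^2 - k - 6) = (k + 2)^2*(k - 3)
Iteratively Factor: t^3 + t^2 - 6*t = (t)*(t^2 + t - 6) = t*(t - 2)*(t + 3)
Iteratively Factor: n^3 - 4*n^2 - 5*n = (n - 5)*(n^2 + n) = (n - 5)*(n + 1)*(n)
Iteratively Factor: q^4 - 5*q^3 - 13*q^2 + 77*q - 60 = (q - 1)*(q^3 - 4*q^2 - 17*q + 60) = (q - 3)*(q - 1)*(q^2 - q - 20) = (q - 5)*(q - 3)*(q - 1)*(q + 4)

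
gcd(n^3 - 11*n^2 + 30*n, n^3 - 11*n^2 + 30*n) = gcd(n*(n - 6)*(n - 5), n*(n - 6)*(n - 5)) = n^3 - 11*n^2 + 30*n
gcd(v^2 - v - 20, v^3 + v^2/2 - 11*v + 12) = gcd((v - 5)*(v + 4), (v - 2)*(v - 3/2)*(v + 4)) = v + 4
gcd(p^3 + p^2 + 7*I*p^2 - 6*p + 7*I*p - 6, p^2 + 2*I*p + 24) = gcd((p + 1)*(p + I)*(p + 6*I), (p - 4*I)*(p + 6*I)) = p + 6*I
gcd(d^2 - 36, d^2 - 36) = d^2 - 36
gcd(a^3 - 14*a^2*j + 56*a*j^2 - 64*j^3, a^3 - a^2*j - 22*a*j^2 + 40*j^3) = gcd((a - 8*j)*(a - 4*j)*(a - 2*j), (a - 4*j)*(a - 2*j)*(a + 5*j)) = a^2 - 6*a*j + 8*j^2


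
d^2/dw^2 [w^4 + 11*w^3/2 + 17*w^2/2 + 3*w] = 12*w^2 + 33*w + 17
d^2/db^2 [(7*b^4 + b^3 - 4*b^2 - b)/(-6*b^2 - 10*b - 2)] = (-63*b^6 - 315*b^5 - 588*b^4 - 353*b^3 - 93*b^2 - 12*b - 1)/(27*b^6 + 135*b^5 + 252*b^4 + 215*b^3 + 84*b^2 + 15*b + 1)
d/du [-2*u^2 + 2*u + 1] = 2 - 4*u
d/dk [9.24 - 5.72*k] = -5.72000000000000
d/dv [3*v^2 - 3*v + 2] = 6*v - 3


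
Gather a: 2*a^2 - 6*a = 2*a^2 - 6*a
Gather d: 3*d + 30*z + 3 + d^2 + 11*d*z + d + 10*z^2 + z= d^2 + d*(11*z + 4) + 10*z^2 + 31*z + 3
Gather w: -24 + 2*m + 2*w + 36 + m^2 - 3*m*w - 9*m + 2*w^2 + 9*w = m^2 - 7*m + 2*w^2 + w*(11 - 3*m) + 12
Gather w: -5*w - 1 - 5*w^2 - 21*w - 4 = -5*w^2 - 26*w - 5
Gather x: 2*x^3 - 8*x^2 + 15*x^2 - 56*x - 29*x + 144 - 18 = 2*x^3 + 7*x^2 - 85*x + 126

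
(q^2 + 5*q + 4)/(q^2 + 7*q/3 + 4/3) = 3*(q + 4)/(3*q + 4)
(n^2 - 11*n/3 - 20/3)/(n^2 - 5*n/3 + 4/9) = 3*(3*n^2 - 11*n - 20)/(9*n^2 - 15*n + 4)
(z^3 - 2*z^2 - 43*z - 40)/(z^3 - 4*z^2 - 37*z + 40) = (z + 1)/(z - 1)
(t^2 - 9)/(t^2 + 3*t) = (t - 3)/t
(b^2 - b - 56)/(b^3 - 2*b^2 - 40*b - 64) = (b + 7)/(b^2 + 6*b + 8)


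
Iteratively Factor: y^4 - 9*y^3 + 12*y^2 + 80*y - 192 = (y - 4)*(y^3 - 5*y^2 - 8*y + 48) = (y - 4)^2*(y^2 - y - 12) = (y - 4)^3*(y + 3)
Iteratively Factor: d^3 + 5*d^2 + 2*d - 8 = (d + 4)*(d^2 + d - 2) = (d - 1)*(d + 4)*(d + 2)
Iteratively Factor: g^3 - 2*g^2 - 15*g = (g)*(g^2 - 2*g - 15) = g*(g - 5)*(g + 3)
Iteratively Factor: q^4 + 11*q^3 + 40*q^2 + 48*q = (q + 3)*(q^3 + 8*q^2 + 16*q) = (q + 3)*(q + 4)*(q^2 + 4*q) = (q + 3)*(q + 4)^2*(q)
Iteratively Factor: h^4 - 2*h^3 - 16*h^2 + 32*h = (h + 4)*(h^3 - 6*h^2 + 8*h) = (h - 2)*(h + 4)*(h^2 - 4*h) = (h - 4)*(h - 2)*(h + 4)*(h)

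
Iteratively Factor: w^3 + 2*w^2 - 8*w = (w - 2)*(w^2 + 4*w) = (w - 2)*(w + 4)*(w)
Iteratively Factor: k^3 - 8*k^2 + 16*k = (k - 4)*(k^2 - 4*k) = k*(k - 4)*(k - 4)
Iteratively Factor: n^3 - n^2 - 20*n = (n - 5)*(n^2 + 4*n) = (n - 5)*(n + 4)*(n)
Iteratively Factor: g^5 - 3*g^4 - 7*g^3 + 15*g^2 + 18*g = (g - 3)*(g^4 - 7*g^2 - 6*g) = (g - 3)^2*(g^3 + 3*g^2 + 2*g) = (g - 3)^2*(g + 2)*(g^2 + g) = (g - 3)^2*(g + 1)*(g + 2)*(g)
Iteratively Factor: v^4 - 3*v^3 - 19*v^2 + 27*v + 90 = (v + 2)*(v^3 - 5*v^2 - 9*v + 45) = (v - 3)*(v + 2)*(v^2 - 2*v - 15) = (v - 3)*(v + 2)*(v + 3)*(v - 5)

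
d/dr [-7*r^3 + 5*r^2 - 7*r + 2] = -21*r^2 + 10*r - 7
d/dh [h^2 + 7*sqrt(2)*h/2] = 2*h + 7*sqrt(2)/2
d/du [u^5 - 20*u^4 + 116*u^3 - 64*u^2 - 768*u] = 5*u^4 - 80*u^3 + 348*u^2 - 128*u - 768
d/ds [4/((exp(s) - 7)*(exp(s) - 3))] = 8*(5 - exp(s))*exp(s)/(exp(4*s) - 20*exp(3*s) + 142*exp(2*s) - 420*exp(s) + 441)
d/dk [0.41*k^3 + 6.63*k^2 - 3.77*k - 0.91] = 1.23*k^2 + 13.26*k - 3.77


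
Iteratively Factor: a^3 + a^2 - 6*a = (a + 3)*(a^2 - 2*a) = a*(a + 3)*(a - 2)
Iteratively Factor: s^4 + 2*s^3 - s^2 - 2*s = (s - 1)*(s^3 + 3*s^2 + 2*s) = (s - 1)*(s + 2)*(s^2 + s) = s*(s - 1)*(s + 2)*(s + 1)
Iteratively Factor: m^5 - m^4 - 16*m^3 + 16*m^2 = (m)*(m^4 - m^3 - 16*m^2 + 16*m) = m*(m - 4)*(m^3 + 3*m^2 - 4*m) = m*(m - 4)*(m - 1)*(m^2 + 4*m) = m^2*(m - 4)*(m - 1)*(m + 4)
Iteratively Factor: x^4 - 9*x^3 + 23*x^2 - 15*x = (x - 1)*(x^3 - 8*x^2 + 15*x) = (x - 3)*(x - 1)*(x^2 - 5*x) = x*(x - 3)*(x - 1)*(x - 5)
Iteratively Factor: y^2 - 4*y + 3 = (y - 1)*(y - 3)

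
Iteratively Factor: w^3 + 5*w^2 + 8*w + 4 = (w + 2)*(w^2 + 3*w + 2) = (w + 2)^2*(w + 1)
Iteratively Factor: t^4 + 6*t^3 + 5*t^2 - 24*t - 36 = (t + 3)*(t^3 + 3*t^2 - 4*t - 12) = (t - 2)*(t + 3)*(t^2 + 5*t + 6) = (t - 2)*(t + 3)^2*(t + 2)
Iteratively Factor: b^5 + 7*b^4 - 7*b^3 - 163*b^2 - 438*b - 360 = (b - 5)*(b^4 + 12*b^3 + 53*b^2 + 102*b + 72) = (b - 5)*(b + 3)*(b^3 + 9*b^2 + 26*b + 24) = (b - 5)*(b + 2)*(b + 3)*(b^2 + 7*b + 12) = (b - 5)*(b + 2)*(b + 3)^2*(b + 4)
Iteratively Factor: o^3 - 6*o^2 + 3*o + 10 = (o - 2)*(o^2 - 4*o - 5) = (o - 5)*(o - 2)*(o + 1)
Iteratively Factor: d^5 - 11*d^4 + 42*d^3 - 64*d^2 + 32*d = (d)*(d^4 - 11*d^3 + 42*d^2 - 64*d + 32) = d*(d - 2)*(d^3 - 9*d^2 + 24*d - 16) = d*(d - 4)*(d - 2)*(d^2 - 5*d + 4) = d*(d - 4)*(d - 2)*(d - 1)*(d - 4)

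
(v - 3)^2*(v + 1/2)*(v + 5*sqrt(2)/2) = v^4 - 11*v^3/2 + 5*sqrt(2)*v^3/2 - 55*sqrt(2)*v^2/4 + 6*v^2 + 9*v/2 + 15*sqrt(2)*v + 45*sqrt(2)/4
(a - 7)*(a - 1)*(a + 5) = a^3 - 3*a^2 - 33*a + 35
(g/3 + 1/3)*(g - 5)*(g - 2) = g^3/3 - 2*g^2 + g + 10/3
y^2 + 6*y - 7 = (y - 1)*(y + 7)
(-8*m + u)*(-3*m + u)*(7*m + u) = 168*m^3 - 53*m^2*u - 4*m*u^2 + u^3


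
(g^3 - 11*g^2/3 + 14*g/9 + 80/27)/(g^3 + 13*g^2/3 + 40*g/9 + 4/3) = (9*g^2 - 39*g + 40)/(3*(3*g^2 + 11*g + 6))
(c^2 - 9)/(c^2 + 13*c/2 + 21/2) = 2*(c - 3)/(2*c + 7)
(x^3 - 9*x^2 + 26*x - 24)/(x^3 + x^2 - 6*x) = (x^2 - 7*x + 12)/(x*(x + 3))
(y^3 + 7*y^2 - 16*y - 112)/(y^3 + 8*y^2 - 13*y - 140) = (y + 4)/(y + 5)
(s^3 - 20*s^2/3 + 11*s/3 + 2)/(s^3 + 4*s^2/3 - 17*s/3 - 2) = (s^2 - 7*s + 6)/(s^2 + s - 6)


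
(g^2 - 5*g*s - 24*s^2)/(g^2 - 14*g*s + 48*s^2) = (-g - 3*s)/(-g + 6*s)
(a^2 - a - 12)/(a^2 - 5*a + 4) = (a + 3)/(a - 1)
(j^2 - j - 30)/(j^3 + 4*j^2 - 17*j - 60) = (j - 6)/(j^2 - j - 12)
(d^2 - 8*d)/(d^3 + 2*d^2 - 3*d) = (d - 8)/(d^2 + 2*d - 3)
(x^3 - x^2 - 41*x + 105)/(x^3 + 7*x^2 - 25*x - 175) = (x - 3)/(x + 5)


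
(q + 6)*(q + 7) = q^2 + 13*q + 42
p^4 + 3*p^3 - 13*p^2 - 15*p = p*(p - 3)*(p + 1)*(p + 5)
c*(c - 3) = c^2 - 3*c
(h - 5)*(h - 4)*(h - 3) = h^3 - 12*h^2 + 47*h - 60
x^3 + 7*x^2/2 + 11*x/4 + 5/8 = (x + 1/2)^2*(x + 5/2)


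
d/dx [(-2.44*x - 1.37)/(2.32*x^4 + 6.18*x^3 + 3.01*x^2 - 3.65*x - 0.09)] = (16.9824*x^4 + 42.872*x^3 + 32.7442*x^2 + 8.2474*x - 4.7809)/(5.3824*x^8 + 28.6752*x^7 + 52.1588*x^6 + 20.2676*x^5 - 36.4715*x^4 - 23.0854*x^3 + 12.7807*x^2 + 0.657*x + 0.0081)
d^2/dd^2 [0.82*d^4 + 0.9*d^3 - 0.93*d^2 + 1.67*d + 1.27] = 9.84*d^2 + 5.4*d - 1.86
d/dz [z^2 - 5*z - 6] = 2*z - 5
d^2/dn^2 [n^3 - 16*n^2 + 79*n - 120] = 6*n - 32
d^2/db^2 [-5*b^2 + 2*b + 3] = -10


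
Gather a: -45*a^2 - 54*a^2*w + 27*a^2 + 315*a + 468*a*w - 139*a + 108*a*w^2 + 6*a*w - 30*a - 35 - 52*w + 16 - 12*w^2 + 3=a^2*(-54*w - 18) + a*(108*w^2 + 474*w + 146) - 12*w^2 - 52*w - 16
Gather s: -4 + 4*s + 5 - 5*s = 1 - s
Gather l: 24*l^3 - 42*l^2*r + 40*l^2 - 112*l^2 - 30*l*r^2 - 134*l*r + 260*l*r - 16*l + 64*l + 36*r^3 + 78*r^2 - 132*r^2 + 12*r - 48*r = 24*l^3 + l^2*(-42*r - 72) + l*(-30*r^2 + 126*r + 48) + 36*r^3 - 54*r^2 - 36*r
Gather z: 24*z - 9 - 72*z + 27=18 - 48*z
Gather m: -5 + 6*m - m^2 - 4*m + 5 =-m^2 + 2*m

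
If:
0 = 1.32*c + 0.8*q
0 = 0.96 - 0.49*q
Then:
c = -1.19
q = 1.96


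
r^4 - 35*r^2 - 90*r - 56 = (r - 7)*(r + 1)*(r + 2)*(r + 4)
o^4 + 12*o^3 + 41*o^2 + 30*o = o*(o + 1)*(o + 5)*(o + 6)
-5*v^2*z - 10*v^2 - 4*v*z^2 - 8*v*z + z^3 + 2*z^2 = (-5*v + z)*(v + z)*(z + 2)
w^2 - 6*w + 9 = (w - 3)^2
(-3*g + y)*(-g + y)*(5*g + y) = 15*g^3 - 17*g^2*y + g*y^2 + y^3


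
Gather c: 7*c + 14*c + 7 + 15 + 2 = 21*c + 24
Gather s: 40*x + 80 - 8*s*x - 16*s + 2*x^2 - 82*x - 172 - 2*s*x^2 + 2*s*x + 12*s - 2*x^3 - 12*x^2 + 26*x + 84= s*(-2*x^2 - 6*x - 4) - 2*x^3 - 10*x^2 - 16*x - 8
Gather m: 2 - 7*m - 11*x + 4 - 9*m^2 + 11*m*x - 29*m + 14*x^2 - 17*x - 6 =-9*m^2 + m*(11*x - 36) + 14*x^2 - 28*x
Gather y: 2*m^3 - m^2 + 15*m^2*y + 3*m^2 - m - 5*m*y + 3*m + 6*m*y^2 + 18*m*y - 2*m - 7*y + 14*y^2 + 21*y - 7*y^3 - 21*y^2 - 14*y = 2*m^3 + 2*m^2 - 7*y^3 + y^2*(6*m - 7) + y*(15*m^2 + 13*m)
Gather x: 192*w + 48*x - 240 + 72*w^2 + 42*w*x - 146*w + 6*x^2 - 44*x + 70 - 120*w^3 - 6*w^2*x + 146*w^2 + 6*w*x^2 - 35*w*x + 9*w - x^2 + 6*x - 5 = -120*w^3 + 218*w^2 + 55*w + x^2*(6*w + 5) + x*(-6*w^2 + 7*w + 10) - 175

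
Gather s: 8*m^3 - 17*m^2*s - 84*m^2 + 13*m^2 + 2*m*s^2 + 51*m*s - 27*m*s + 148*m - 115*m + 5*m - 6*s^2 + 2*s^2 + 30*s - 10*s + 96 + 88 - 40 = 8*m^3 - 71*m^2 + 38*m + s^2*(2*m - 4) + s*(-17*m^2 + 24*m + 20) + 144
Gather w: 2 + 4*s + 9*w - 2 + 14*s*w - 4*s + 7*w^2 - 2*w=7*w^2 + w*(14*s + 7)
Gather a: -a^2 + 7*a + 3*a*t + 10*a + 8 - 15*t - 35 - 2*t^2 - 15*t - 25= -a^2 + a*(3*t + 17) - 2*t^2 - 30*t - 52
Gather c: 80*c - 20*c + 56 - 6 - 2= 60*c + 48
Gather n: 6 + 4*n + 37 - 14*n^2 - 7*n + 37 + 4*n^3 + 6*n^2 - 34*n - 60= 4*n^3 - 8*n^2 - 37*n + 20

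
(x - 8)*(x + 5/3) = x^2 - 19*x/3 - 40/3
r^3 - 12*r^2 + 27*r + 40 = (r - 8)*(r - 5)*(r + 1)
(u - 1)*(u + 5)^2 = u^3 + 9*u^2 + 15*u - 25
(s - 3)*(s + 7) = s^2 + 4*s - 21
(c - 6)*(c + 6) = c^2 - 36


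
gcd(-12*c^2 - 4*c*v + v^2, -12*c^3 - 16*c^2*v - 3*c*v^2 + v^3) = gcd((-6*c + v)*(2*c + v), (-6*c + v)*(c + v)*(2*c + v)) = -12*c^2 - 4*c*v + v^2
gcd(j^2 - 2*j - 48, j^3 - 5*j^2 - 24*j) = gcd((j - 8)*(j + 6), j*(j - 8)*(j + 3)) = j - 8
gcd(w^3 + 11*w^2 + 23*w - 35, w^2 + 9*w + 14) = w + 7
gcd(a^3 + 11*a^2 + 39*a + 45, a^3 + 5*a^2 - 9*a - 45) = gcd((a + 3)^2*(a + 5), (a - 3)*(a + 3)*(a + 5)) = a^2 + 8*a + 15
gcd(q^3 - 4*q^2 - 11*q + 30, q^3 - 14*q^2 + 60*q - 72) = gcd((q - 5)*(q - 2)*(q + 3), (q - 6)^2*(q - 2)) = q - 2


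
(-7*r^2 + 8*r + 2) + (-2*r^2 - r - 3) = -9*r^2 + 7*r - 1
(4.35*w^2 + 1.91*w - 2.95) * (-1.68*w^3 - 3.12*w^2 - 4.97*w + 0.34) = -7.308*w^5 - 16.7808*w^4 - 22.6227*w^3 + 1.1903*w^2 + 15.3109*w - 1.003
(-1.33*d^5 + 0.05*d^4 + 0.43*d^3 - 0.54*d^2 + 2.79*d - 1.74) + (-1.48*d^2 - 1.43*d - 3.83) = -1.33*d^5 + 0.05*d^4 + 0.43*d^3 - 2.02*d^2 + 1.36*d - 5.57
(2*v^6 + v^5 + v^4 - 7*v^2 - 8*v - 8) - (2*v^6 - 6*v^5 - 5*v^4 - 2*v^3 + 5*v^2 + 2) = 7*v^5 + 6*v^4 + 2*v^3 - 12*v^2 - 8*v - 10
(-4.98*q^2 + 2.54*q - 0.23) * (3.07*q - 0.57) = -15.2886*q^3 + 10.6364*q^2 - 2.1539*q + 0.1311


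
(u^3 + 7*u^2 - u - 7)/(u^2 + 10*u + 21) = (u^2 - 1)/(u + 3)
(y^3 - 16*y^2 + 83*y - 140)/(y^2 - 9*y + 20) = y - 7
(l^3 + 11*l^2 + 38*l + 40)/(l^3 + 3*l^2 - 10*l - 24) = (l + 5)/(l - 3)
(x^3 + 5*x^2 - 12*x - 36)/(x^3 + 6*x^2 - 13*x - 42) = (x + 6)/(x + 7)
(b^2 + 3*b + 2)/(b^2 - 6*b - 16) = (b + 1)/(b - 8)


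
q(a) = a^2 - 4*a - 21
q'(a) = 2*a - 4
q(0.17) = -21.65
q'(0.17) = -3.66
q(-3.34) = 3.52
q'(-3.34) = -10.68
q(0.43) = -22.54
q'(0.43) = -3.14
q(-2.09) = -8.27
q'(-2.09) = -8.18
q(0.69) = -23.28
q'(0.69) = -2.62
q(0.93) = -23.86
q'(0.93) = -2.14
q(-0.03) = -20.88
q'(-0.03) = -4.06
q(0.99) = -23.98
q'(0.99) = -2.02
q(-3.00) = 0.00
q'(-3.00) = -10.00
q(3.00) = -24.00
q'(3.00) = 2.00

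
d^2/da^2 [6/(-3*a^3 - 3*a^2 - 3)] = 4*(-a^2*(3*a + 2)^2 + (3*a + 1)*(a^3 + a^2 + 1))/(a^3 + a^2 + 1)^3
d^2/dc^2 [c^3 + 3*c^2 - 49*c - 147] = 6*c + 6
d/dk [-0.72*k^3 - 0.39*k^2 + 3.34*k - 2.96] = -2.16*k^2 - 0.78*k + 3.34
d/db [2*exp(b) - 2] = 2*exp(b)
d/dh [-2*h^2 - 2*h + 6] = -4*h - 2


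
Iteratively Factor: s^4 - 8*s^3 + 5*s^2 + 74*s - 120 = (s - 2)*(s^3 - 6*s^2 - 7*s + 60) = (s - 5)*(s - 2)*(s^2 - s - 12) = (s - 5)*(s - 4)*(s - 2)*(s + 3)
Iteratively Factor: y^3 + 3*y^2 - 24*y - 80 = (y - 5)*(y^2 + 8*y + 16) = (y - 5)*(y + 4)*(y + 4)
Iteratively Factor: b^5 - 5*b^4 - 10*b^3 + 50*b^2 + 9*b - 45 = (b - 3)*(b^4 - 2*b^3 - 16*b^2 + 2*b + 15) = (b - 3)*(b - 1)*(b^3 - b^2 - 17*b - 15) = (b - 3)*(b - 1)*(b + 3)*(b^2 - 4*b - 5) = (b - 3)*(b - 1)*(b + 1)*(b + 3)*(b - 5)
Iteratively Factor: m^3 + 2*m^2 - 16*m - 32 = (m + 4)*(m^2 - 2*m - 8) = (m + 2)*(m + 4)*(m - 4)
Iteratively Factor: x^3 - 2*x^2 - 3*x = (x)*(x^2 - 2*x - 3) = x*(x - 3)*(x + 1)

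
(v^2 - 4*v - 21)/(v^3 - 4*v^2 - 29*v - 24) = (v - 7)/(v^2 - 7*v - 8)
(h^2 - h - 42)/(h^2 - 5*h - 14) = (h + 6)/(h + 2)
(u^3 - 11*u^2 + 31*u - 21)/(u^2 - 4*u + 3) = u - 7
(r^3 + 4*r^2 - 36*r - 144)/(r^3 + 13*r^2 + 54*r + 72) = (r - 6)/(r + 3)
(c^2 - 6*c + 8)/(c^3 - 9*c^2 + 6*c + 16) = (c - 4)/(c^2 - 7*c - 8)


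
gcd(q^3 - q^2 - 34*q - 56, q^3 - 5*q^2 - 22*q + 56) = q^2 - 3*q - 28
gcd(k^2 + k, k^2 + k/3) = k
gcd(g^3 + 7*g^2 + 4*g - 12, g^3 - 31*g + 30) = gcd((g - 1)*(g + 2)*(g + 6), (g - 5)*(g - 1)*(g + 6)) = g^2 + 5*g - 6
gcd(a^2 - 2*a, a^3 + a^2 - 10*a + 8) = a - 2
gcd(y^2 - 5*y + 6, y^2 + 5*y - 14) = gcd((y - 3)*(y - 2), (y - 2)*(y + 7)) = y - 2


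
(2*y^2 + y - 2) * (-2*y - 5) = -4*y^3 - 12*y^2 - y + 10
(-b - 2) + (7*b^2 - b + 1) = 7*b^2 - 2*b - 1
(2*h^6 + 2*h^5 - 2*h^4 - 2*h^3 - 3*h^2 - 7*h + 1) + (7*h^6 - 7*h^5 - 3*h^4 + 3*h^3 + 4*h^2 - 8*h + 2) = 9*h^6 - 5*h^5 - 5*h^4 + h^3 + h^2 - 15*h + 3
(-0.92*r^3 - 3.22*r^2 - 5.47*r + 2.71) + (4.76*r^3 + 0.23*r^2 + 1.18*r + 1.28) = 3.84*r^3 - 2.99*r^2 - 4.29*r + 3.99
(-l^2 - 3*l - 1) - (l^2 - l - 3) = -2*l^2 - 2*l + 2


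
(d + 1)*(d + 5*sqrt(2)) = d^2 + d + 5*sqrt(2)*d + 5*sqrt(2)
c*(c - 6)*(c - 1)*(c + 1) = c^4 - 6*c^3 - c^2 + 6*c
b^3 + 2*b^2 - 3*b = b*(b - 1)*(b + 3)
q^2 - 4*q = q*(q - 4)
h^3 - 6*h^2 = h^2*(h - 6)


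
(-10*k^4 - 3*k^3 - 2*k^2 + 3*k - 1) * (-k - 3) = 10*k^5 + 33*k^4 + 11*k^3 + 3*k^2 - 8*k + 3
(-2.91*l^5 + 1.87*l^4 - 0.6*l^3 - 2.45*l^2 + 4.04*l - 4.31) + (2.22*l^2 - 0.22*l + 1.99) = -2.91*l^5 + 1.87*l^4 - 0.6*l^3 - 0.23*l^2 + 3.82*l - 2.32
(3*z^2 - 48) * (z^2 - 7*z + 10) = 3*z^4 - 21*z^3 - 18*z^2 + 336*z - 480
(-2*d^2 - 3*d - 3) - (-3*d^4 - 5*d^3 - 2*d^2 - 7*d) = 3*d^4 + 5*d^3 + 4*d - 3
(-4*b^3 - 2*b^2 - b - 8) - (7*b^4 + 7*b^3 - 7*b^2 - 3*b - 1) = -7*b^4 - 11*b^3 + 5*b^2 + 2*b - 7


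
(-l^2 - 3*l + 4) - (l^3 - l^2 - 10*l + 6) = -l^3 + 7*l - 2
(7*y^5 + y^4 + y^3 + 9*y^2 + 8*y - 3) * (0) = 0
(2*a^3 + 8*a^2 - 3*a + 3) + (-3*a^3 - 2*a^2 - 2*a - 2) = -a^3 + 6*a^2 - 5*a + 1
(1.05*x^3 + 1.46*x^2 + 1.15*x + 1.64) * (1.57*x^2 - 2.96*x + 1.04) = 1.6485*x^5 - 0.8158*x^4 - 1.4241*x^3 + 0.6892*x^2 - 3.6584*x + 1.7056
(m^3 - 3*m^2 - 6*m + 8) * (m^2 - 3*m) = m^5 - 6*m^4 + 3*m^3 + 26*m^2 - 24*m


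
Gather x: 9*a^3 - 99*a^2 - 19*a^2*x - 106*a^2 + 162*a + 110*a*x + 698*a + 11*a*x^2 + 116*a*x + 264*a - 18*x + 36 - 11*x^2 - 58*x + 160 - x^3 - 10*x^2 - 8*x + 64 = 9*a^3 - 205*a^2 + 1124*a - x^3 + x^2*(11*a - 21) + x*(-19*a^2 + 226*a - 84) + 260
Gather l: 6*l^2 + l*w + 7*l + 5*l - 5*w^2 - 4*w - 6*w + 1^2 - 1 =6*l^2 + l*(w + 12) - 5*w^2 - 10*w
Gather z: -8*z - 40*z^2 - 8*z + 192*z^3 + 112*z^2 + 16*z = 192*z^3 + 72*z^2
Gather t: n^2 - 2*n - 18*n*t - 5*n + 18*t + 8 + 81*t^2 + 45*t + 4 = n^2 - 7*n + 81*t^2 + t*(63 - 18*n) + 12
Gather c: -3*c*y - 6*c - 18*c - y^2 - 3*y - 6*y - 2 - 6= c*(-3*y - 24) - y^2 - 9*y - 8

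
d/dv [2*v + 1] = 2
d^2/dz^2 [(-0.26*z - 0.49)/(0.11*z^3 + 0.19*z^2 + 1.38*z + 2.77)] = (-0.018876*z^5 - 0.103752*z^4 - 0.103692*z^3 + 0.398238*z^2 + 0.945978000000001*z + 0.637214000000001)/(0.001331*z^9 + 0.006897*z^8 + 0.062007*z^7 + 0.280462*z^6 + 1.125264*z^5 + 3.908415*z^4 + 9.517893*z^3 + 20.199117*z^2 + 31.765806*z + 21.253933)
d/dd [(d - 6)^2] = 2*d - 12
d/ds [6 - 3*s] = -3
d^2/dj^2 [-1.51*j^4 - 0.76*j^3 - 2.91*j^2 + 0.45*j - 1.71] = -18.12*j^2 - 4.56*j - 5.82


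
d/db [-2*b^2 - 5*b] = -4*b - 5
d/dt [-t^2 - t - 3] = -2*t - 1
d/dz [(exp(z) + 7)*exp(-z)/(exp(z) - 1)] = (-exp(2*z) - 14*exp(z) + 7)*exp(-z)/(exp(2*z) - 2*exp(z) + 1)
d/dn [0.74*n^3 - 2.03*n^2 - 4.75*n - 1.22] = 2.22*n^2 - 4.06*n - 4.75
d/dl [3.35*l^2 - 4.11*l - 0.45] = 6.7*l - 4.11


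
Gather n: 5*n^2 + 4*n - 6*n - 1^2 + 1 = 5*n^2 - 2*n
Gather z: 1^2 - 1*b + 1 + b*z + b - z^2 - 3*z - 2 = -z^2 + z*(b - 3)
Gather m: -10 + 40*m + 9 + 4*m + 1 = 44*m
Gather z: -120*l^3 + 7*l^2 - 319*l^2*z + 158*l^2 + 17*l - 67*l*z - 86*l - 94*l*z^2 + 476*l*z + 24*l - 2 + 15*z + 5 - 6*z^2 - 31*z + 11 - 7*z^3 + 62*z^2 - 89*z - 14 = -120*l^3 + 165*l^2 - 45*l - 7*z^3 + z^2*(56 - 94*l) + z*(-319*l^2 + 409*l - 105)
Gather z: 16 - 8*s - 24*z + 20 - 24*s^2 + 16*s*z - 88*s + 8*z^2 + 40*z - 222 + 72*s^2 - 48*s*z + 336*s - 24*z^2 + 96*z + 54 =48*s^2 + 240*s - 16*z^2 + z*(112 - 32*s) - 132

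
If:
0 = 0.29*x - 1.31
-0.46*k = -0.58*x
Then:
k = 5.70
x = 4.52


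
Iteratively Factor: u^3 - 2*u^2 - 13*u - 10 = (u + 2)*(u^2 - 4*u - 5) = (u - 5)*(u + 2)*(u + 1)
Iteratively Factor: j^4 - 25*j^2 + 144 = (j + 4)*(j^3 - 4*j^2 - 9*j + 36) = (j - 4)*(j + 4)*(j^2 - 9) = (j - 4)*(j - 3)*(j + 4)*(j + 3)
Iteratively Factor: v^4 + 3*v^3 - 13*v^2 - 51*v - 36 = (v + 1)*(v^3 + 2*v^2 - 15*v - 36) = (v + 1)*(v + 3)*(v^2 - v - 12) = (v - 4)*(v + 1)*(v + 3)*(v + 3)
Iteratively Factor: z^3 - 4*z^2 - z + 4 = (z - 4)*(z^2 - 1) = (z - 4)*(z - 1)*(z + 1)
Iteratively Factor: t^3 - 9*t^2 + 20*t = (t - 4)*(t^2 - 5*t) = t*(t - 4)*(t - 5)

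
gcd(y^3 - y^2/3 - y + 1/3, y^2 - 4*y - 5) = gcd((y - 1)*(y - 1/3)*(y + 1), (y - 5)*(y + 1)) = y + 1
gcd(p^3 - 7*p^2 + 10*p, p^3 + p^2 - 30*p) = p^2 - 5*p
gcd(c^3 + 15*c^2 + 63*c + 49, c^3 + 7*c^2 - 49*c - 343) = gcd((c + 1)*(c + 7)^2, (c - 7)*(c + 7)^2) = c^2 + 14*c + 49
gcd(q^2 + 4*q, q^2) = q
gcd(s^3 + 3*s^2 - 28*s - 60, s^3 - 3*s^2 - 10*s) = s^2 - 3*s - 10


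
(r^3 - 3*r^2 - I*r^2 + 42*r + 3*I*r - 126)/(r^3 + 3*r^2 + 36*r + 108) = (r^2 + r*(-3 - 7*I) + 21*I)/(r^2 + r*(3 - 6*I) - 18*I)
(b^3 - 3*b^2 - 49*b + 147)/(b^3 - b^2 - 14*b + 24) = (b^2 - 49)/(b^2 + 2*b - 8)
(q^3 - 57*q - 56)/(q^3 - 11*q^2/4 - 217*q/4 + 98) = 4*(q + 1)/(4*q - 7)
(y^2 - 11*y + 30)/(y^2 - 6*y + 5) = (y - 6)/(y - 1)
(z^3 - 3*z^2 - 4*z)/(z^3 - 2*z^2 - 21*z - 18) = z*(z - 4)/(z^2 - 3*z - 18)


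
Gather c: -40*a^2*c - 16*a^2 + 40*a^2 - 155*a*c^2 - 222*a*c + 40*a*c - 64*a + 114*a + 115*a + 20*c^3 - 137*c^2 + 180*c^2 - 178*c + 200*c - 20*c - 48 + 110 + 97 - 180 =24*a^2 + 165*a + 20*c^3 + c^2*(43 - 155*a) + c*(-40*a^2 - 182*a + 2) - 21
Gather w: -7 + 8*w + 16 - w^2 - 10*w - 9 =-w^2 - 2*w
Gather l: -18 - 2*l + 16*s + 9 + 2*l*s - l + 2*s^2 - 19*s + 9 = l*(2*s - 3) + 2*s^2 - 3*s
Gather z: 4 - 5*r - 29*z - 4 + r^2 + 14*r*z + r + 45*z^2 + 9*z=r^2 - 4*r + 45*z^2 + z*(14*r - 20)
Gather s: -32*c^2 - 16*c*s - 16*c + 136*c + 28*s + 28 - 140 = -32*c^2 + 120*c + s*(28 - 16*c) - 112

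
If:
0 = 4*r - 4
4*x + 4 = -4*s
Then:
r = 1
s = -x - 1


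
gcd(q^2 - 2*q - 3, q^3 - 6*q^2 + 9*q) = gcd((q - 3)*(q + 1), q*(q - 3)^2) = q - 3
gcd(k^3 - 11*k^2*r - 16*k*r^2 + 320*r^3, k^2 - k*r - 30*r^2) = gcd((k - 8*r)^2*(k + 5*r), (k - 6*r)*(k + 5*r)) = k + 5*r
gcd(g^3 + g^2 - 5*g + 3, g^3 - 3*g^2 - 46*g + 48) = g - 1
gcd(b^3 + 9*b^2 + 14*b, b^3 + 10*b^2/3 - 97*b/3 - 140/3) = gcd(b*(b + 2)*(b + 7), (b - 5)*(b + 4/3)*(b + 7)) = b + 7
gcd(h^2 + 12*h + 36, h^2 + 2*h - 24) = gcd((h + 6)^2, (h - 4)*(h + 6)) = h + 6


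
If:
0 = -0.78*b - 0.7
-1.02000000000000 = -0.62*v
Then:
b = -0.90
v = 1.65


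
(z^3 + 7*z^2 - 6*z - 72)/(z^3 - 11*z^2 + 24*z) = (z^2 + 10*z + 24)/(z*(z - 8))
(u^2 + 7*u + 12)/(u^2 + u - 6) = (u + 4)/(u - 2)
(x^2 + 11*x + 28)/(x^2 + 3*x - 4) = (x + 7)/(x - 1)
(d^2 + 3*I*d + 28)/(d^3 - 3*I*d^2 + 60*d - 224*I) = (d + 7*I)/(d^2 + I*d + 56)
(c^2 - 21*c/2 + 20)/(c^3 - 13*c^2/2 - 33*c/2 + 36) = (2*c - 5)/(2*c^2 + 3*c - 9)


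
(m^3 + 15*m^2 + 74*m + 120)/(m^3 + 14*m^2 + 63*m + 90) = (m + 4)/(m + 3)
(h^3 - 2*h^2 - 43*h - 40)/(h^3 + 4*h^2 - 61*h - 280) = (h + 1)/(h + 7)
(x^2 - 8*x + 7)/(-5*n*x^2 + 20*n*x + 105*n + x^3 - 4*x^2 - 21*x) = (x - 1)/(-5*n*x - 15*n + x^2 + 3*x)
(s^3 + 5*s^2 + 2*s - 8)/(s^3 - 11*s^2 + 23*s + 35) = (s^3 + 5*s^2 + 2*s - 8)/(s^3 - 11*s^2 + 23*s + 35)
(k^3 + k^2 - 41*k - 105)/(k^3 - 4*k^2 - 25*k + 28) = (k^2 + 8*k + 15)/(k^2 + 3*k - 4)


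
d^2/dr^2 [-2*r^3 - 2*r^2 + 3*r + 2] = -12*r - 4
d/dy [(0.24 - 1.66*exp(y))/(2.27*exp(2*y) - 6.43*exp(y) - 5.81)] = (3.7682*exp(2*y) - 1.0896*exp(y) + 11.1878)*exp(y)/(5.1529*exp(4*y) - 29.1922*exp(3*y) + 14.9675*exp(2*y) + 74.7166*exp(y) + 33.7561)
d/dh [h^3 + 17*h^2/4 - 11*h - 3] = 3*h^2 + 17*h/2 - 11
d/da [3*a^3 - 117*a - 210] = 9*a^2 - 117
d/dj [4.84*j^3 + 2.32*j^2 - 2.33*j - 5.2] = 14.52*j^2 + 4.64*j - 2.33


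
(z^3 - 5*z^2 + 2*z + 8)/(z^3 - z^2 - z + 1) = (z^2 - 6*z + 8)/(z^2 - 2*z + 1)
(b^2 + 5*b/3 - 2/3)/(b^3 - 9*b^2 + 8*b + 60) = (b - 1/3)/(b^2 - 11*b + 30)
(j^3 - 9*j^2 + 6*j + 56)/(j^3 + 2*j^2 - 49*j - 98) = (j - 4)/(j + 7)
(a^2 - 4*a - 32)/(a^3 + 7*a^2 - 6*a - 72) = (a - 8)/(a^2 + 3*a - 18)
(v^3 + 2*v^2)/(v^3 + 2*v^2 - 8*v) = v*(v + 2)/(v^2 + 2*v - 8)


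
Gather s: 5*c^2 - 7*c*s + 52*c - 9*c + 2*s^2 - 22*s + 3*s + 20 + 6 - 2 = 5*c^2 + 43*c + 2*s^2 + s*(-7*c - 19) + 24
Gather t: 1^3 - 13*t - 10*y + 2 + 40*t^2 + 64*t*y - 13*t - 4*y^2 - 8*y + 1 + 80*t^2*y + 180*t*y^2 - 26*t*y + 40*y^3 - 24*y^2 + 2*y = t^2*(80*y + 40) + t*(180*y^2 + 38*y - 26) + 40*y^3 - 28*y^2 - 16*y + 4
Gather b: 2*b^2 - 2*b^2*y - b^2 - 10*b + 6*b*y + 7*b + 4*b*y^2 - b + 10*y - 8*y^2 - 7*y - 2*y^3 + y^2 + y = b^2*(1 - 2*y) + b*(4*y^2 + 6*y - 4) - 2*y^3 - 7*y^2 + 4*y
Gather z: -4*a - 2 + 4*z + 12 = -4*a + 4*z + 10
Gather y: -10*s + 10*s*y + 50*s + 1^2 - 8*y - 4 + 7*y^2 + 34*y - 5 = 40*s + 7*y^2 + y*(10*s + 26) - 8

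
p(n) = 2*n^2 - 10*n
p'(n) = 4*n - 10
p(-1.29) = 16.23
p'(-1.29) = -15.16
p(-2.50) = 37.50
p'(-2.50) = -20.00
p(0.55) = -4.90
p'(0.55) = -7.80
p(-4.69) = 90.89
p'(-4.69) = -28.76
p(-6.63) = 154.21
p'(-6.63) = -36.52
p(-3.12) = 50.67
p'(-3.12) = -22.48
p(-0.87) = 10.21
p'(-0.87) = -13.48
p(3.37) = -10.99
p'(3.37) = 3.48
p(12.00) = 168.00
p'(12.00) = 38.00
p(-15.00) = 600.00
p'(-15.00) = -70.00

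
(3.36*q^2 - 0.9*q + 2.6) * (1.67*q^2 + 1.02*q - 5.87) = 5.6112*q^4 + 1.9242*q^3 - 16.2992*q^2 + 7.935*q - 15.262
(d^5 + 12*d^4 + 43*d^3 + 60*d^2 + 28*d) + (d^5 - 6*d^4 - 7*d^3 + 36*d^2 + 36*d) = 2*d^5 + 6*d^4 + 36*d^3 + 96*d^2 + 64*d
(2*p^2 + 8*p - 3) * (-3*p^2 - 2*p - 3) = -6*p^4 - 28*p^3 - 13*p^2 - 18*p + 9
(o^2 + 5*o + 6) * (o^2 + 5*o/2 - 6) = o^4 + 15*o^3/2 + 25*o^2/2 - 15*o - 36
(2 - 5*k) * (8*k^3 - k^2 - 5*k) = -40*k^4 + 21*k^3 + 23*k^2 - 10*k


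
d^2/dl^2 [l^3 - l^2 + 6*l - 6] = 6*l - 2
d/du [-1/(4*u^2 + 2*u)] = (4*u + 1)/(2*u^2*(2*u + 1)^2)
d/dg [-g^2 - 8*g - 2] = -2*g - 8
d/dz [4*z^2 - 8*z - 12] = 8*z - 8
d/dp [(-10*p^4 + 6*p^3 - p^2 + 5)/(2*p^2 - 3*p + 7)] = (-40*p^5 + 102*p^4 - 316*p^3 + 129*p^2 - 34*p + 15)/(4*p^4 - 12*p^3 + 37*p^2 - 42*p + 49)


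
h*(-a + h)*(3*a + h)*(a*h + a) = -3*a^3*h^2 - 3*a^3*h + 2*a^2*h^3 + 2*a^2*h^2 + a*h^4 + a*h^3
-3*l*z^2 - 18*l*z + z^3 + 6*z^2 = z*(-3*l + z)*(z + 6)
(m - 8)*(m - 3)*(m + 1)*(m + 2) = m^4 - 8*m^3 - 7*m^2 + 50*m + 48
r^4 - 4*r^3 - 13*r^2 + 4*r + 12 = (r - 6)*(r - 1)*(r + 1)*(r + 2)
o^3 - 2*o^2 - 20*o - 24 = (o - 6)*(o + 2)^2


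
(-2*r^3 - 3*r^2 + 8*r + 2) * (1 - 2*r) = 4*r^4 + 4*r^3 - 19*r^2 + 4*r + 2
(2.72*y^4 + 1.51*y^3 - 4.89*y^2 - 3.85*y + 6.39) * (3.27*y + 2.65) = 8.8944*y^5 + 12.1457*y^4 - 11.9888*y^3 - 25.548*y^2 + 10.6928*y + 16.9335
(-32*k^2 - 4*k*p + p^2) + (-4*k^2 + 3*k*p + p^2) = -36*k^2 - k*p + 2*p^2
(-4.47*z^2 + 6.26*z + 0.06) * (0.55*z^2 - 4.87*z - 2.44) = -2.4585*z^4 + 25.2119*z^3 - 19.5464*z^2 - 15.5666*z - 0.1464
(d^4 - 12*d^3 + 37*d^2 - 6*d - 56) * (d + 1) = d^5 - 11*d^4 + 25*d^3 + 31*d^2 - 62*d - 56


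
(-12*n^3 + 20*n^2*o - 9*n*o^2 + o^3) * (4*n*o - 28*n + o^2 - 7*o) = -48*n^4*o + 336*n^4 + 68*n^3*o^2 - 476*n^3*o - 16*n^2*o^3 + 112*n^2*o^2 - 5*n*o^4 + 35*n*o^3 + o^5 - 7*o^4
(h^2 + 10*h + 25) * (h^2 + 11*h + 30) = h^4 + 21*h^3 + 165*h^2 + 575*h + 750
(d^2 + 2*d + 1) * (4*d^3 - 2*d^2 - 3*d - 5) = 4*d^5 + 6*d^4 - 3*d^3 - 13*d^2 - 13*d - 5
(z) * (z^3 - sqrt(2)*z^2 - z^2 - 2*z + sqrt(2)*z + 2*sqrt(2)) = z^4 - sqrt(2)*z^3 - z^3 - 2*z^2 + sqrt(2)*z^2 + 2*sqrt(2)*z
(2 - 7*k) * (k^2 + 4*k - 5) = -7*k^3 - 26*k^2 + 43*k - 10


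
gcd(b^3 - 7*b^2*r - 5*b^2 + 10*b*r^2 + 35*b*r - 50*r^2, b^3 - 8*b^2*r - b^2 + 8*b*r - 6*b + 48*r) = 1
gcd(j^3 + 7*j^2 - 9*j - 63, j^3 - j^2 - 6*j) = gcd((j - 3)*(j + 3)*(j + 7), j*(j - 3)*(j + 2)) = j - 3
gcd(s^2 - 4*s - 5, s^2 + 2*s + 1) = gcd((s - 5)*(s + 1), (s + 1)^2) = s + 1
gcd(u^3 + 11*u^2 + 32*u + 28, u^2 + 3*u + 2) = u + 2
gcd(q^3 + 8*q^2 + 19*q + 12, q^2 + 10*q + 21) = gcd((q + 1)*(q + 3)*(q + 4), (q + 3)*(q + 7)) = q + 3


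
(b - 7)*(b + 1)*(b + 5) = b^3 - b^2 - 37*b - 35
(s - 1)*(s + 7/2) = s^2 + 5*s/2 - 7/2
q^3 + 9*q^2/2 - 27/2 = (q - 3/2)*(q + 3)^2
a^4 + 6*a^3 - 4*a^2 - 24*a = a*(a - 2)*(a + 2)*(a + 6)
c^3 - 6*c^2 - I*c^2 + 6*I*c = c*(c - 6)*(c - I)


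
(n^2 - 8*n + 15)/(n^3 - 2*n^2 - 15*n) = (n - 3)/(n*(n + 3))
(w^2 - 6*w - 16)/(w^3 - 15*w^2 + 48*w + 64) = (w + 2)/(w^2 - 7*w - 8)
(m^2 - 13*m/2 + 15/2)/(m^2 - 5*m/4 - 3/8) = 4*(m - 5)/(4*m + 1)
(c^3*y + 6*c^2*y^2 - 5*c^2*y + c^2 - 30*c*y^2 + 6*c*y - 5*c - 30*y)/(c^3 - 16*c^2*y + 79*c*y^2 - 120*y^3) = (c^3*y + 6*c^2*y^2 - 5*c^2*y + c^2 - 30*c*y^2 + 6*c*y - 5*c - 30*y)/(c^3 - 16*c^2*y + 79*c*y^2 - 120*y^3)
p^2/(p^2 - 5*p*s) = p/(p - 5*s)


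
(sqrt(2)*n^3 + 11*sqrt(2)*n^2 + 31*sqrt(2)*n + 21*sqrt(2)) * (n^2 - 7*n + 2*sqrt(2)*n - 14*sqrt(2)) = sqrt(2)*n^5 + 4*n^4 + 4*sqrt(2)*n^4 - 46*sqrt(2)*n^3 + 16*n^3 - 196*sqrt(2)*n^2 - 184*n^2 - 784*n - 147*sqrt(2)*n - 588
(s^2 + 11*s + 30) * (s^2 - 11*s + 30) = s^4 - 61*s^2 + 900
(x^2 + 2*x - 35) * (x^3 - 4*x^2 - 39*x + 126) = x^5 - 2*x^4 - 82*x^3 + 188*x^2 + 1617*x - 4410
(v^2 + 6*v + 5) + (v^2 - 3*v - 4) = 2*v^2 + 3*v + 1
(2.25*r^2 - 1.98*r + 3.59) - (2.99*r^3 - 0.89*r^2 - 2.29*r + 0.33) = -2.99*r^3 + 3.14*r^2 + 0.31*r + 3.26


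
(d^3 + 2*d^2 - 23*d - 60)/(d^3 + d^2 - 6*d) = (d^2 - d - 20)/(d*(d - 2))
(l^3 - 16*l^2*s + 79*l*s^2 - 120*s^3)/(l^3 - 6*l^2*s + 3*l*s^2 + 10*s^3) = (-l^2 + 11*l*s - 24*s^2)/(-l^2 + l*s + 2*s^2)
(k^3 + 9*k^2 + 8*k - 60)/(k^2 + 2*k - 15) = (k^2 + 4*k - 12)/(k - 3)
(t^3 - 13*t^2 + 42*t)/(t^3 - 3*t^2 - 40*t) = (-t^2 + 13*t - 42)/(-t^2 + 3*t + 40)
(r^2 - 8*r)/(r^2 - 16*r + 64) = r/(r - 8)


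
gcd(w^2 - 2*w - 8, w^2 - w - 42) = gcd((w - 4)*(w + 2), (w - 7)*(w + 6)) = 1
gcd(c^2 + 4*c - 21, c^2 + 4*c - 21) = c^2 + 4*c - 21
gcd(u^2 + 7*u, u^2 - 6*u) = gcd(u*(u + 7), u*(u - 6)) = u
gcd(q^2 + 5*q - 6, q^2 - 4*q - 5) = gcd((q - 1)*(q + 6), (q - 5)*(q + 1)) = 1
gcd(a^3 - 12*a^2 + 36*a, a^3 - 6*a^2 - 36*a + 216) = a^2 - 12*a + 36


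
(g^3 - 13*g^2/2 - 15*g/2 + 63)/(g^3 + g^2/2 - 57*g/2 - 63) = (2*g - 7)/(2*g + 7)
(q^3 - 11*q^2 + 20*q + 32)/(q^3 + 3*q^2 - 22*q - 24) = (q - 8)/(q + 6)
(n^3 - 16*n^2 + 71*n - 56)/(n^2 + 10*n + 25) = (n^3 - 16*n^2 + 71*n - 56)/(n^2 + 10*n + 25)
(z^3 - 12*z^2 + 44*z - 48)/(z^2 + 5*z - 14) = (z^2 - 10*z + 24)/(z + 7)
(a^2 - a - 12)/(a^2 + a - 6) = (a - 4)/(a - 2)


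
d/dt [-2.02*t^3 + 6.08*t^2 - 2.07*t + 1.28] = -6.06*t^2 + 12.16*t - 2.07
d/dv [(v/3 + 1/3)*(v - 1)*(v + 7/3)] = v^2 + 14*v/9 - 1/3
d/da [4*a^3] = 12*a^2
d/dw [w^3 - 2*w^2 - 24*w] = 3*w^2 - 4*w - 24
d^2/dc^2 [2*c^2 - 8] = 4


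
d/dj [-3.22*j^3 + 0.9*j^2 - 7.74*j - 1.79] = -9.66*j^2 + 1.8*j - 7.74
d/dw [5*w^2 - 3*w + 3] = 10*w - 3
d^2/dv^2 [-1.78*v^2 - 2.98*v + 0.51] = -3.56000000000000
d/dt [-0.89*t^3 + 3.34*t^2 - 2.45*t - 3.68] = -2.67*t^2 + 6.68*t - 2.45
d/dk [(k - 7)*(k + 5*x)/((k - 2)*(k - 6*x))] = (-(k - 7)*(k - 2)*(k + 5*x) - (k - 7)*(k - 6*x)*(k + 5*x) + (k - 2)*(k - 6*x)*(2*k + 5*x - 7))/((k - 2)^2*(k - 6*x)^2)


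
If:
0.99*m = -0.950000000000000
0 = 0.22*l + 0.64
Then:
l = -2.91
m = -0.96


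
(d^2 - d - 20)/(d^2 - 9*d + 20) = (d + 4)/(d - 4)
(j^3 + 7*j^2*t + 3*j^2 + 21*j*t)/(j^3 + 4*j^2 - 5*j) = (j^2 + 7*j*t + 3*j + 21*t)/(j^2 + 4*j - 5)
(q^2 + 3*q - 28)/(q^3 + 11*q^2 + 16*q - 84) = (q - 4)/(q^2 + 4*q - 12)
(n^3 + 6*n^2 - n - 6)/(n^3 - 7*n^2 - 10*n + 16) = (n^2 + 7*n + 6)/(n^2 - 6*n - 16)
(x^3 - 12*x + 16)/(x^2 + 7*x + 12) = (x^2 - 4*x + 4)/(x + 3)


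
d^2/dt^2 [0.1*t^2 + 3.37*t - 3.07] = 0.200000000000000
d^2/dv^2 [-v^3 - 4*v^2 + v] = -6*v - 8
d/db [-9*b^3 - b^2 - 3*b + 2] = -27*b^2 - 2*b - 3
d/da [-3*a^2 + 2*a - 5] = 2 - 6*a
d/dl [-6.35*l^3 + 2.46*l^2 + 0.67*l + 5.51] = -19.05*l^2 + 4.92*l + 0.67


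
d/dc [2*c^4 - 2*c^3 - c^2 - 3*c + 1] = 8*c^3 - 6*c^2 - 2*c - 3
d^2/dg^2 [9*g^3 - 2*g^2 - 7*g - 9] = 54*g - 4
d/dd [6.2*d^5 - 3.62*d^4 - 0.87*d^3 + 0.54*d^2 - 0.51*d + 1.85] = 31.0*d^4 - 14.48*d^3 - 2.61*d^2 + 1.08*d - 0.51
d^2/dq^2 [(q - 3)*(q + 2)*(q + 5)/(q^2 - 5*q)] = 4*(17*q^3 - 45*q^2 + 225*q - 375)/(q^3*(q^3 - 15*q^2 + 75*q - 125))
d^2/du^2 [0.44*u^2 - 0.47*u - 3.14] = 0.880000000000000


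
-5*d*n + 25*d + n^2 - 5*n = (-5*d + n)*(n - 5)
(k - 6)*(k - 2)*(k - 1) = k^3 - 9*k^2 + 20*k - 12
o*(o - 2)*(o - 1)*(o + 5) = o^4 + 2*o^3 - 13*o^2 + 10*o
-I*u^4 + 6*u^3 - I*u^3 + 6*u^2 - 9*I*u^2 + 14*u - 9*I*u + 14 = (u - 2*I)*(u + I)*(u + 7*I)*(-I*u - I)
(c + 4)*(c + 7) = c^2 + 11*c + 28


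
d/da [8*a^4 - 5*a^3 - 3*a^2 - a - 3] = 32*a^3 - 15*a^2 - 6*a - 1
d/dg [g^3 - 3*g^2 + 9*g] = 3*g^2 - 6*g + 9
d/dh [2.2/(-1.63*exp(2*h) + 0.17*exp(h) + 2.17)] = (7.172*exp(h) - 0.374)*exp(h)/(-1.63*exp(2*h) + 0.17*exp(h) + 2.17)^2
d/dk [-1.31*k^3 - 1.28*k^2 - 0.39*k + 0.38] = -3.93*k^2 - 2.56*k - 0.39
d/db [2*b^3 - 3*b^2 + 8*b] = 6*b^2 - 6*b + 8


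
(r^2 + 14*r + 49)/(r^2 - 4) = (r^2 + 14*r + 49)/(r^2 - 4)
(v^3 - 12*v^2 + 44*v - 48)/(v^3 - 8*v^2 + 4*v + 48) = (v - 2)/(v + 2)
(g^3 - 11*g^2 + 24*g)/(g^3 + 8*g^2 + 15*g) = (g^2 - 11*g + 24)/(g^2 + 8*g + 15)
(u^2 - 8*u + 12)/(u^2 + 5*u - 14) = (u - 6)/(u + 7)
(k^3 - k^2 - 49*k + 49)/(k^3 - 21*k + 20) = (k^2 - 49)/(k^2 + k - 20)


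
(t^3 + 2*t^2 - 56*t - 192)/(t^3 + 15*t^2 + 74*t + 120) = (t - 8)/(t + 5)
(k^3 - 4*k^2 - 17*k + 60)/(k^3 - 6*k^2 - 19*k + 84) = (k - 5)/(k - 7)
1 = 1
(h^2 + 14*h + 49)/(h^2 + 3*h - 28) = (h + 7)/(h - 4)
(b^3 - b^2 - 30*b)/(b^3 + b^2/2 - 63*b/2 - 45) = 2*b/(2*b + 3)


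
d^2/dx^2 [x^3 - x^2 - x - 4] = 6*x - 2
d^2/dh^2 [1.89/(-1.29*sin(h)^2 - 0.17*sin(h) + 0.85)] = (12.580596*sin(h)^4 + 1.243431*sin(h)^3 - 10.526733*sin(h)^2 - 2.213757*sin(h) - 4.254012)/(1.29*sin(h)^2 + 0.17*sin(h) - 0.85)^3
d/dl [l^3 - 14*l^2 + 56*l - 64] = 3*l^2 - 28*l + 56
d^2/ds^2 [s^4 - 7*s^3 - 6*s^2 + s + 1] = 12*s^2 - 42*s - 12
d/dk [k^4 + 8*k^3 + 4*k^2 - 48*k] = 4*k^3 + 24*k^2 + 8*k - 48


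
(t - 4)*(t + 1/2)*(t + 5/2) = t^3 - t^2 - 43*t/4 - 5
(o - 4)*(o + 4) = o^2 - 16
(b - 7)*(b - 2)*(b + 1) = b^3 - 8*b^2 + 5*b + 14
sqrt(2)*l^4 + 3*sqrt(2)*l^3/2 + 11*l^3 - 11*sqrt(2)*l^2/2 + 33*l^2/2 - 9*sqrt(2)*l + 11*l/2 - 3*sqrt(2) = (l + 1)*(l - sqrt(2)/2)*(l + 6*sqrt(2))*(sqrt(2)*l + sqrt(2)/2)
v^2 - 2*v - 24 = (v - 6)*(v + 4)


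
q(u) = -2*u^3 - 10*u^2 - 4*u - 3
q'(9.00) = -670.00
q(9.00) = -2307.00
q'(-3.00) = 2.00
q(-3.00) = -27.00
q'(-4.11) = -23.15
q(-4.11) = -16.63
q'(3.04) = -120.25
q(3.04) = -163.76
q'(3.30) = -135.34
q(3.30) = -196.97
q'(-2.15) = 11.26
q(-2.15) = -20.75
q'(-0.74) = 7.51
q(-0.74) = -4.71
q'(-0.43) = 3.49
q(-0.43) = -2.97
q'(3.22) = -130.61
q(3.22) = -186.34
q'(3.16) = -127.11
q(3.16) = -178.60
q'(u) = -6*u^2 - 20*u - 4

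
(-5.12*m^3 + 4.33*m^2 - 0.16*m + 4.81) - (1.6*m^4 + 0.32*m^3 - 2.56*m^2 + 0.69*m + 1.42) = -1.6*m^4 - 5.44*m^3 + 6.89*m^2 - 0.85*m + 3.39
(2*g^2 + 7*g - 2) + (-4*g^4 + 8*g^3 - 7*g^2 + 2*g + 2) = -4*g^4 + 8*g^3 - 5*g^2 + 9*g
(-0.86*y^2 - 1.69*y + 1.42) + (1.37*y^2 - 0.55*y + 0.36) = 0.51*y^2 - 2.24*y + 1.78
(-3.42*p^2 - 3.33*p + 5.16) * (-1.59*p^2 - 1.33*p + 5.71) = 5.4378*p^4 + 9.8433*p^3 - 23.3037*p^2 - 25.8771*p + 29.4636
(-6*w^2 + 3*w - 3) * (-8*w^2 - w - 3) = 48*w^4 - 18*w^3 + 39*w^2 - 6*w + 9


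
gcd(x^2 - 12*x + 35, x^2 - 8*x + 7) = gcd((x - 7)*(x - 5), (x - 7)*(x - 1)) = x - 7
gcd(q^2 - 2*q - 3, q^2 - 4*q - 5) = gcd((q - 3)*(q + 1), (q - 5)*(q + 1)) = q + 1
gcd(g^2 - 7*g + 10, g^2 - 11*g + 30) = g - 5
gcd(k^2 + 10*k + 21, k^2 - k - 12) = k + 3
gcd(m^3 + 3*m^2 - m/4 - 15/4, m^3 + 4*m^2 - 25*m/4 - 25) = m + 5/2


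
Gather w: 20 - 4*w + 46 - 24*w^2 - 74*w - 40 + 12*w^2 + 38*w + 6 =-12*w^2 - 40*w + 32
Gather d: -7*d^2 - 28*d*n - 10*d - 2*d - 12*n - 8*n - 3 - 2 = -7*d^2 + d*(-28*n - 12) - 20*n - 5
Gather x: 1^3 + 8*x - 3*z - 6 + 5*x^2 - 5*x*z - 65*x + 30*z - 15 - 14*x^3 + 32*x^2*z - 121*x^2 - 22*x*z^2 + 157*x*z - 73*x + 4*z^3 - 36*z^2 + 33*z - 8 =-14*x^3 + x^2*(32*z - 116) + x*(-22*z^2 + 152*z - 130) + 4*z^3 - 36*z^2 + 60*z - 28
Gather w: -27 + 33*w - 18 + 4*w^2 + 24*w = 4*w^2 + 57*w - 45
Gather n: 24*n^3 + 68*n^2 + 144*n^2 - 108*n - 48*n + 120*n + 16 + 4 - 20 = 24*n^3 + 212*n^2 - 36*n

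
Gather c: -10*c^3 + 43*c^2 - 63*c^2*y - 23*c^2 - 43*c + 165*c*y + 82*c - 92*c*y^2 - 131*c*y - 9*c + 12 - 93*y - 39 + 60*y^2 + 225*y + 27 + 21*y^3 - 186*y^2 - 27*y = -10*c^3 + c^2*(20 - 63*y) + c*(-92*y^2 + 34*y + 30) + 21*y^3 - 126*y^2 + 105*y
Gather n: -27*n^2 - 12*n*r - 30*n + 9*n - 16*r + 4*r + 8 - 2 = -27*n^2 + n*(-12*r - 21) - 12*r + 6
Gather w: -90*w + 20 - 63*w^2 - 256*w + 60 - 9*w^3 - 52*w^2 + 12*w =-9*w^3 - 115*w^2 - 334*w + 80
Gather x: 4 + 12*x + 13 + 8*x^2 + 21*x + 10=8*x^2 + 33*x + 27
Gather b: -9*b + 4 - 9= -9*b - 5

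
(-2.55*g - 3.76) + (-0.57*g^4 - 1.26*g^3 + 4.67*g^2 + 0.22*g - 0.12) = -0.57*g^4 - 1.26*g^3 + 4.67*g^2 - 2.33*g - 3.88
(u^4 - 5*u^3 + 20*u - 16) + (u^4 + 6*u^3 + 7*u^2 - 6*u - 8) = 2*u^4 + u^3 + 7*u^2 + 14*u - 24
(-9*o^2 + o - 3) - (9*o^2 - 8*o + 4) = -18*o^2 + 9*o - 7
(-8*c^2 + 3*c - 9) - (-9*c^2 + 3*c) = c^2 - 9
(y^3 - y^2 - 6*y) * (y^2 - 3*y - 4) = y^5 - 4*y^4 - 7*y^3 + 22*y^2 + 24*y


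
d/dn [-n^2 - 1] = -2*n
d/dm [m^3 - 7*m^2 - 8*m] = 3*m^2 - 14*m - 8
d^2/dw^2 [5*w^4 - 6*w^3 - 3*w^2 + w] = 60*w^2 - 36*w - 6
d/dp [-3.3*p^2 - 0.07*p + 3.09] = -6.6*p - 0.07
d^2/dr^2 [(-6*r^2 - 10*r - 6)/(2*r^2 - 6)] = 2*(-5*r^3 - 36*r^2 - 45*r - 36)/(r^6 - 9*r^4 + 27*r^2 - 27)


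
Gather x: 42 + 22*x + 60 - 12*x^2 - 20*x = -12*x^2 + 2*x + 102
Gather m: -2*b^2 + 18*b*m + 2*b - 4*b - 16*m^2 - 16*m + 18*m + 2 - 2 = -2*b^2 - 2*b - 16*m^2 + m*(18*b + 2)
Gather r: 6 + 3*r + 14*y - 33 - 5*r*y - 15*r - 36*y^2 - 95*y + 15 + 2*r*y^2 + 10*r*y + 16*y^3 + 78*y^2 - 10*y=r*(2*y^2 + 5*y - 12) + 16*y^3 + 42*y^2 - 91*y - 12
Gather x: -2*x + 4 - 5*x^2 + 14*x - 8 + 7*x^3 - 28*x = 7*x^3 - 5*x^2 - 16*x - 4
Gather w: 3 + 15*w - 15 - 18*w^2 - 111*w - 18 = -18*w^2 - 96*w - 30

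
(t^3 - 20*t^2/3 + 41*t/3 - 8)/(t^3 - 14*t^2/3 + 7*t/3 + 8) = (t - 1)/(t + 1)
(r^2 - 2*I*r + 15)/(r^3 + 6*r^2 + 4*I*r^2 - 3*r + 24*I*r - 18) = (r - 5*I)/(r^2 + r*(6 + I) + 6*I)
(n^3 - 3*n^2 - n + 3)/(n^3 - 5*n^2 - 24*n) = (-n^3 + 3*n^2 + n - 3)/(n*(-n^2 + 5*n + 24))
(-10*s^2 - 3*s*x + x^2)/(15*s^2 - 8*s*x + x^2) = (2*s + x)/(-3*s + x)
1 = 1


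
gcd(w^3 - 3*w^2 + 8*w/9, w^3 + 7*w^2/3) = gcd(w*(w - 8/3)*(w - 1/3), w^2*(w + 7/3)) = w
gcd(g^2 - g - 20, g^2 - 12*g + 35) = g - 5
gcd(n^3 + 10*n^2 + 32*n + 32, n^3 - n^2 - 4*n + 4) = n + 2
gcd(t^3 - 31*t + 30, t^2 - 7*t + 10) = t - 5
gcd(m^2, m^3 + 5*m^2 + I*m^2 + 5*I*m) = m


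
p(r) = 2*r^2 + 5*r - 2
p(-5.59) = 32.55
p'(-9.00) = -31.00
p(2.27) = 19.66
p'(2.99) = 16.96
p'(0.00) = 5.00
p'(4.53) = 23.12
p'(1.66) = 11.64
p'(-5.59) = -17.36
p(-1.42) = -5.07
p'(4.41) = 22.64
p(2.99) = 30.83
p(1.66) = 11.81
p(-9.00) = 115.00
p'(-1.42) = -0.68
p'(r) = 4*r + 5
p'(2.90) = 16.60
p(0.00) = -2.00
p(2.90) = 29.32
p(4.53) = 61.69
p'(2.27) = 14.08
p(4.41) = 58.95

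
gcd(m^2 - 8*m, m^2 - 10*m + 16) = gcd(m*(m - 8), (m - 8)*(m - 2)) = m - 8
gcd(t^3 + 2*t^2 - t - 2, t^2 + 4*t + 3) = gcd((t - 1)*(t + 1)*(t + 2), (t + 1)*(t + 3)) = t + 1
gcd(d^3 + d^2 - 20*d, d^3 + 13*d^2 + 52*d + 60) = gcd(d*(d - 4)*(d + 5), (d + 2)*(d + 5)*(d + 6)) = d + 5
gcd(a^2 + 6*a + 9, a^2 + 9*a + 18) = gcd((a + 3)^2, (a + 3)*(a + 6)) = a + 3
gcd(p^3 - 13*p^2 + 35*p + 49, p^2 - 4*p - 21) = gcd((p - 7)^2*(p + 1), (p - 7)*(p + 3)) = p - 7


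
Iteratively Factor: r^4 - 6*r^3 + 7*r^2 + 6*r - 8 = (r - 2)*(r^3 - 4*r^2 - r + 4) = (r - 2)*(r - 1)*(r^2 - 3*r - 4) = (r - 2)*(r - 1)*(r + 1)*(r - 4)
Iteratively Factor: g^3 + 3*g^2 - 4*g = (g - 1)*(g^2 + 4*g) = (g - 1)*(g + 4)*(g)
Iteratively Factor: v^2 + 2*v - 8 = (v - 2)*(v + 4)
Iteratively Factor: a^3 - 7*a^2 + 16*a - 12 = (a - 2)*(a^2 - 5*a + 6) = (a - 3)*(a - 2)*(a - 2)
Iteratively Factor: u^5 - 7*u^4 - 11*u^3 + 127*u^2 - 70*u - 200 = (u - 5)*(u^4 - 2*u^3 - 21*u^2 + 22*u + 40) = (u - 5)*(u + 1)*(u^3 - 3*u^2 - 18*u + 40) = (u - 5)^2*(u + 1)*(u^2 + 2*u - 8) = (u - 5)^2*(u - 2)*(u + 1)*(u + 4)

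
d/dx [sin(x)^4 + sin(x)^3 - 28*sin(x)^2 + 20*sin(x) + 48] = (4*sin(x)^3 + 3*sin(x)^2 - 56*sin(x) + 20)*cos(x)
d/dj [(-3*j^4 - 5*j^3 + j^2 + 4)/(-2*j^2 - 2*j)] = (6*j^5 + 14*j^4 + 10*j^3 - j^2 + 8*j + 4)/(2*j^2*(j^2 + 2*j + 1))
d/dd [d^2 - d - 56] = 2*d - 1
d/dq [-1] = 0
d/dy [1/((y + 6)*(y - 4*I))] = ((-y + 4*I)*(y + 6) - (y - 4*I)^2)/((y + 6)^2*(y - 4*I)^3)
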